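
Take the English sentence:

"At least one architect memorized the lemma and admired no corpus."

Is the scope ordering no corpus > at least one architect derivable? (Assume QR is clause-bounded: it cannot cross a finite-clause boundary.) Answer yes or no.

No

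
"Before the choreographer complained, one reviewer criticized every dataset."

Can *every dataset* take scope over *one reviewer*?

Although there is an adjunct clause, *every dataset* is in the main clause, not inside the adjunct.
Clause-internal QR can adjoin the lower DP above the subject, yielding the inverse reading.

Yes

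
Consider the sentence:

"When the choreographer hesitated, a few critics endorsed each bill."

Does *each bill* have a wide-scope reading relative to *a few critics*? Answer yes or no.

*each bill* is a matrix argument; the adjunct is an island but the target quantifier is outside it.
No island intervenes, so both surface and inverse scope are derivable.
The sentence is scopally ambiguous between *a few critics* > *each bill* and *each bill* > *a few critics*.

Yes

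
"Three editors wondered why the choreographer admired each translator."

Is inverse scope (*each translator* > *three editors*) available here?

The target quantifier *each translator* is part of the embedded question *why the choreographer admired each translator*.
An indirect question is a wh-island; the filled [Spec,CP] blocks QR across the CP edge.
So *each translator* cannot raise to a position above *three editors*.

No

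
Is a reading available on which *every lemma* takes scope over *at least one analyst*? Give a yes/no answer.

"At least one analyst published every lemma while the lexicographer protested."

Yes

Neither queried DP is inside the adjunct, so the adjunct-island constraint does not apply.
With no island boundary between them, the object can take inverse scope over the subject via ordinary QR within the clause.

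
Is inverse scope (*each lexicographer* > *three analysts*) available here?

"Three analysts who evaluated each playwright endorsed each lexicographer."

Yes

Although the sentence contains a relative clause (*who evaluated each playwright*), *each lexicographer* is outside it, in the matrix VP.
QR within a single clause is free, so the lower quantifier may take scope over the higher one.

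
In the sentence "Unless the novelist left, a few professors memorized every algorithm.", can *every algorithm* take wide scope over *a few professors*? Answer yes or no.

The adjunct island is irrelevant here — *every algorithm* and *a few professors* are both in the matrix clause.
Nothing blocks QR of the lower DP to a position above the higher one, so inverse scope is available.

Yes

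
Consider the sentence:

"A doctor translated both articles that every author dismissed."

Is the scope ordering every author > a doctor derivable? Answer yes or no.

*every author* is embedded in the relative clause *that every author dismissed* modifying *both articles*.
Relative clauses block scope extraction: QR cannot target a position outside the modified NP.
So the wide-scope reading for *every author* is blocked.

No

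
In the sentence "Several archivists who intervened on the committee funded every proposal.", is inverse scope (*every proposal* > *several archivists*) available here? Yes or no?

The RC *who intervened on the committee* is an island, but *every proposal* is not inside it — it is the matrix object, a clausemate of *several archivists*.
Since no island is crossed, the inverse ordering is licensed alongside surface scope.
So *every proposal* > *several archivists* is among the available readings.

Yes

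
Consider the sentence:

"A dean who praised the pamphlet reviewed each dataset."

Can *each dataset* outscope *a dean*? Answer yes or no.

The relative clause *who praised the pamphlet* modifies *a dean*, but *each dataset* is not inside that relative clause — it is an argument of the matrix verb.
Ordinary QR to a clause-peripheral position gives the wide-scope LF for the lower DP.
Both orderings are possible: *a dean* > *each dataset* and *each dataset* > *a dean*.

Yes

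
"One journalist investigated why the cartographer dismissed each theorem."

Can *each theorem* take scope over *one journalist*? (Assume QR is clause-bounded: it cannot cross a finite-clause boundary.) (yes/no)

*each theorem* sits inside the embedded question *why the cartographer dismissed each theorem*.
The wh-island constraint blocks QR out of an embedded interrogative.
So *each theorem* cannot raise high enough to outscope *one journalist*; only the surface ordering *one journalist* > *each theorem* is available.
(Only the surface reading survives: one fixed journalist with respect to all the relevant theorems.)

No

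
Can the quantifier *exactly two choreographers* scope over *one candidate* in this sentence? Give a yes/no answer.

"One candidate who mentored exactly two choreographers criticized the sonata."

No

The DP *exactly two choreographers* is contained in the relative clause *who mentored exactly two choreographers*.
QR out of a relative clause is ruled out by the relative-clause island constraint.
*exactly two choreographers* is confined to the island and cannot take scope over *one candidate*.
(Only the surface reading survives: one fixed candidate with respect to all the relevant choreographers.)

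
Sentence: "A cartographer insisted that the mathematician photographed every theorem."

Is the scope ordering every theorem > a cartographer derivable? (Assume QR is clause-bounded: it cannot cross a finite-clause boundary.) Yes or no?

The target quantifier *every theorem* is part of the finite complement clause *that the mathematician photographed every theorem*.
With QR restricted to its own tensed clause, the embedded quantifier cannot reach a matrix scope position.
*every theorem* > *a cartographer* would require crossing that boundary, which is illicit.

No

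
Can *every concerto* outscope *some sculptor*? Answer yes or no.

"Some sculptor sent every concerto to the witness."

Yes

*every concerto* is the matrix object and *some sculptor* the matrix subject; the two are clausemates.
With no island boundary between them, the object can take inverse scope over the subject via ordinary QR within the clause.
So *every concerto* > *some sculptor* is among the available readings.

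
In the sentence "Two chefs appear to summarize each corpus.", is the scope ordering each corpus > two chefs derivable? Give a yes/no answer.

Yes

*each corpus* is inside a raising infinitive, which is transparent to QR (no CP barrier), so it behaves as a matrix argument.
Since no island is crossed, the inverse ordering is licensed alongside surface scope.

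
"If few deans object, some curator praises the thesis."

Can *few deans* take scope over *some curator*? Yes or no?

No

*few deans* sits inside the adjunct clause *if few deans object*.
Adjuncts are opaque for quantifier raising; a quantifier in an adjunct stays inside it.
So the wide-scope reading for *few deans* is blocked.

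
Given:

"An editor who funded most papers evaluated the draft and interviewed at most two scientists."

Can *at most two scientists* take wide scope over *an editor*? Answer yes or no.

No

*at most two scientists* occurs within one conjunct of the coordinate structure (*interviewed at most two scientists*).
Asymmetric QR out of one conjunct violates the Coordinate Structure Constraint.
So the wide-scope reading for *at most two scientists* is blocked.
(Only the surface reading survives: one fixed editor with respect to all the relevant scientists.)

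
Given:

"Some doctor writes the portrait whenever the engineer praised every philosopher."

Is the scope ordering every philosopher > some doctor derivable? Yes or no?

No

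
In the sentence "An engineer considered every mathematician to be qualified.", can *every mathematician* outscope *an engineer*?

*every mathematician* is an ECM subject; ECM complements are not islands, and the embedded quantifier may take matrix scope.
With no island boundary between them, the object can take inverse scope over the subject via ordinary QR within the clause.
So *every mathematician* > *an engineer* is among the available readings.

Yes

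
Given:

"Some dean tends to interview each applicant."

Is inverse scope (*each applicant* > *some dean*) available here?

*each applicant* is the object of the infinitival complement of a raising predicate; raising infinitives are transparent for QR, so the two DPs are in effect clausemates.
QR within a single clause is free, so the lower quantifier may take scope over the higher one.
Both orderings are possible: *some dean* > *each applicant* and *each applicant* > *some dean*.

Yes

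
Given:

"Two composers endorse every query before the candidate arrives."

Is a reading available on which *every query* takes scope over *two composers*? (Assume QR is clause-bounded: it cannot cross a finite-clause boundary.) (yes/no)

Yes

The adjunct clause does not contain *every query*, which is the matrix object.
Since no island is crossed, the inverse ordering is licensed alongside surface scope.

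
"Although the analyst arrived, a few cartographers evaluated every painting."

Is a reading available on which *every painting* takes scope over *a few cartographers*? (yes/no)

Neither queried DP is inside the adjunct, so the adjunct-island constraint does not apply.
Since no island is crossed, the inverse ordering is licensed alongside surface scope.

Yes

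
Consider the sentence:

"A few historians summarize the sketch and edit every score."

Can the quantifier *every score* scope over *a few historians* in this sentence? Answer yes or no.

*every score* sits inside one conjunct of the coordinate structure (*edit every score*).
Coordinate structures are islands for non-across-the-board movement, QR included.
So *every score* cannot raise high enough to outscope *a few historians*; only the surface ordering *a few historians* > *every score* is available.

No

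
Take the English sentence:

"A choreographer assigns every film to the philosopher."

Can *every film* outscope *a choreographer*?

*every film* is the matrix object and *a choreographer* the matrix subject; the two are clausemates.
Clause-internal QR can adjoin the lower DP above the subject, yielding the inverse reading.

Yes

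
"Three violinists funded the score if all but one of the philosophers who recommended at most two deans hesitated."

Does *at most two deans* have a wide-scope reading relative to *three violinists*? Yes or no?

No

Structurally, *at most two deans* is inside the relative clause *who recommended at most two deans*, which is itself inside the adjunct *if all but one of the philosophers who recommended at most two deans hesitated*.
Nested islands: the RC island is itself inside an adjunct island, so wide scope is doubly excluded.
So *at most two deans* cannot raise high enough to outscope *three violinists*; only the surface ordering *three violinists* > *at most two deans* is available.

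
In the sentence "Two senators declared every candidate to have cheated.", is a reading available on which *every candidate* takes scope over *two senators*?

Yes

*every candidate* is the subject of an ECM infinitive — the infinitival complement of an ECM verb is not a scope island, so *every candidate* can raise into the matrix clause.
No island intervenes, so both surface and inverse scope are derivable.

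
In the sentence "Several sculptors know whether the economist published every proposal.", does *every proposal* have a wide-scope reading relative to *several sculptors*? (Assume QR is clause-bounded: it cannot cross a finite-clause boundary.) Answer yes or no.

*every proposal* sits inside the embedded question *whether the economist published every proposal*.
Embedded questions are wh-islands: a quantifier inside an indirect question cannot QR into the matrix clause.
So *every proposal* cannot raise to a position above *several sculptors*.

No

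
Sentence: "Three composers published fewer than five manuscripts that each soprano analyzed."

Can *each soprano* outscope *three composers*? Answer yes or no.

*each soprano* sits inside the relative clause *that each soprano analyzed* modifying *fewer than five manuscripts*.
Relative clauses block scope extraction: QR cannot target a position outside the modified NP.
So *each soprano* cannot raise high enough to outscope *three composers*; only the surface ordering *three composers* > *each soprano* is available.

No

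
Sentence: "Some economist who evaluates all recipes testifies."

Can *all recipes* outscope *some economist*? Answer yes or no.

No

*all recipes* occurs within the relative clause *who evaluates all recipes*.
Quantifiers inside a relative clause are trapped there; the RC boundary blocks QR.
Hence only narrow scope for *all recipes* (under *some economist*) survives.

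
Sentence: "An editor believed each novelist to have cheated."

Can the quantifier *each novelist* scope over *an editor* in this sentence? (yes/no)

Yes

*each novelist* is the subject of an ECM infinitive — the infinitival complement of an ECM verb is not a scope island, so *each novelist* can raise into the matrix clause.
No island intervenes, so both surface and inverse scope are derivable.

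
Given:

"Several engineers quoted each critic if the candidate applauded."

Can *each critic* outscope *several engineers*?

Yes

Although there is an adjunct clause, *each critic* is in the main clause, not inside the adjunct.
No island intervenes, so both surface and inverse scope are derivable.
Both orderings are possible: *several engineers* > *each critic* and *each critic* > *several engineers*.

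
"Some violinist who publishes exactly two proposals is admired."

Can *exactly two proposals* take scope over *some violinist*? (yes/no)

No

The target quantifier *exactly two proposals* is part of the relative clause *who publishes exactly two proposals*.
The relative clause forms an island for QR, so the quantifier is confined to the head noun's restrictor.
The inverse ordering *exactly two proposals* > *some violinist* is therefore underivable.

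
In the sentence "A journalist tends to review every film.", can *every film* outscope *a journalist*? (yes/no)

Yes

Raising constructions are monoclausal for scope purposes; *every film* is not separated from *a journalist* by any island.
No island intervenes, so both surface and inverse scope are derivable.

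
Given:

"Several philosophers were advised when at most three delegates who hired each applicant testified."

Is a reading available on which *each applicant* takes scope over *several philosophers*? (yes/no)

No

*each applicant* occurs within the relative clause *who hired each applicant*, which is itself inside the adjunct *when at most three delegates who hired each applicant testified*.
Nested islands: the RC island is itself inside an adjunct island, so wide scope is doubly excluded.
So the wide-scope reading for *each applicant* is blocked.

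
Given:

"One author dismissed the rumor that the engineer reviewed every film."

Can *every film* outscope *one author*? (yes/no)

Structurally, *every film* is inside the complex NP *the rumor that the engineer reviewed every film*.
Since the clause is the complement of a nominal head, the CNPC blocks scope extraction.
So the wide-scope reading for *every film* is blocked.

No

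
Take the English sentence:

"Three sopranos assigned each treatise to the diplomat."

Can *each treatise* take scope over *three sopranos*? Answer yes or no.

Yes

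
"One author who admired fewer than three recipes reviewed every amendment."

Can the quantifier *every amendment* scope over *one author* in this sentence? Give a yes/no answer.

The RC *who admired fewer than three recipes* is an island, but *every amendment* is not inside it — it is the matrix object, a clausemate of *one author*.
With no island boundary between them, the object can take inverse scope over the subject via ordinary QR within the clause.

Yes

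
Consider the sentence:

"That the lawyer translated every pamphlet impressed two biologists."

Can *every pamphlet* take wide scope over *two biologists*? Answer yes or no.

No

The target quantifier *every pamphlet* is part of the sentential subject *that the lawyer translated every pamphlet*.
Sentential subjects are islands: a quantifier inside the subject clause cannot raise over the matrix predicate.
So the wide-scope reading for *every pamphlet* is blocked.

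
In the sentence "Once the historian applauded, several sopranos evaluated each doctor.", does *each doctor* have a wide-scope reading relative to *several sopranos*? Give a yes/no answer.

Neither queried DP is inside the adjunct, so the adjunct-island constraint does not apply.
Since no island is crossed, the inverse ordering is licensed alongside surface scope.
Both orderings are possible: *several sopranos* > *each doctor* and *each doctor* > *several sopranos*.

Yes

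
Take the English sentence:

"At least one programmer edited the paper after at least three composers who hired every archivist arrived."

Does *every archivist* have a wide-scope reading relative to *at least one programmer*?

*every archivist* is embedded in the relative clause *who hired every archivist*, which is itself inside the adjunct *after at least three composers who hired every archivist arrived*.
Even if one barrier were somehow void, the other would still block QR.
The inverse ordering *every archivist* > *at least one programmer* is therefore underivable.

No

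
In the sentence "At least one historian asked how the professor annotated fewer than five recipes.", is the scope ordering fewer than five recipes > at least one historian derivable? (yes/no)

No

*fewer than five recipes* occurs within the embedded question *how the professor annotated fewer than five recipes*.
The wh-island constraint blocks QR out of an embedded interrogative.
There is no licit LF on which *fewer than five recipes* c-commands *at least one historian*.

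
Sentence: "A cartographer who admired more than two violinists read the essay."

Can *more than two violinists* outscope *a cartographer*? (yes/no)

No

*more than two violinists* is embedded in the relative clause *who admired more than two violinists*.
A relative clause is a scope island — quantifier raising cannot cross its boundary.
There is no licit LF on which *more than two violinists* c-commands *a cartographer*.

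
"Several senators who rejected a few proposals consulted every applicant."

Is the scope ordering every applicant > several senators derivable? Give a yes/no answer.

Yes

The RC *who rejected a few proposals* is an island, but *every applicant* is not inside it — it is the matrix object, a clausemate of *several senators*.
Clause-internal QR can adjoin the lower DP above the subject, yielding the inverse reading.
Both orderings are possible: *several senators* > *every applicant* and *every applicant* > *several senators*.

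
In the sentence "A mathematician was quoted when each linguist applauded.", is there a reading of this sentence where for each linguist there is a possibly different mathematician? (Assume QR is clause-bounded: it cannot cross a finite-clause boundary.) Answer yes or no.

This is the *each linguist* > *a mathematician* reading.
The DP *each linguist* is contained in the adjunct clause *when each linguist applauded*.
Adjuncts are opaque for quantifier raising; a quantifier in an adjunct stays inside it.
The inverse ordering *each linguist* > *a mathematician* is therefore underivable.

No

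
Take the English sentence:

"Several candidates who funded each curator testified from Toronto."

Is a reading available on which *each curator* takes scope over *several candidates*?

No

*each curator* is embedded in the relative clause *who funded each curator*.
The relative clause forms an island for QR, so the quantifier is confined to the head noun's restrictor.
So the wide-scope reading for *each curator* is blocked.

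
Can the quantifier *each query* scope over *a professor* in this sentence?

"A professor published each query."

Yes

*each query* and *a professor* are in the same minimal clause.
QR within a single clause is free, so the lower quantifier may take scope over the higher one.
Both orderings are possible: *a professor* > *each query* and *each query* > *a professor*.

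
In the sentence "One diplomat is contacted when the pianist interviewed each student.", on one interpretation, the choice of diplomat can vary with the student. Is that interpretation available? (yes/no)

This is the *each student* > *one diplomat* reading.
*each student* is embedded in the adjunct clause *when the pianist interviewed each student*.
Adjuncts are opaque for quantifier raising; a quantifier in an adjunct stays inside it.
*each student* > *one diplomat* would require crossing that boundary, which is illicit.
(Only the surface reading survives: one fixed diplomat with respect to all the relevant students.)

No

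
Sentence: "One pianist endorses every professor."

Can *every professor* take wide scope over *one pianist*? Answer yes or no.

Yes

*every professor* and *one pianist* are in the same minimal clause.
Ordinary QR to a clause-peripheral position gives the wide-scope LF for the lower DP.
The sentence is scopally ambiguous between *one pianist* > *every professor* and *every professor* > *one pianist*.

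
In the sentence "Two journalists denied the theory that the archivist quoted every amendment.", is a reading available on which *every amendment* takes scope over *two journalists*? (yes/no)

Structurally, *every amendment* is inside the complex NP *the theory that the archivist quoted every amendment*.
The complex NP is opaque for QR — the quantifier is frozen inside the noun's complement.
There is no licit LF on which *every amendment* c-commands *two journalists*.

No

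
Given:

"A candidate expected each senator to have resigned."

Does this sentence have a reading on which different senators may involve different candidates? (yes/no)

Yes

That reading corresponds to *each senator* > *a candidate*.
This is an ECM construction: *each senator* is the infinitival subject, Case-marked by the matrix verb, and the infinitive is transparent for QR.
Nothing blocks QR of the lower DP to a position above the higher one, so inverse scope is available.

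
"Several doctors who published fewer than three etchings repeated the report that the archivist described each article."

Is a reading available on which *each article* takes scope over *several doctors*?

No

*each article* occurs within the complex NP *the report that the archivist described each article*.
Noun-complement clauses are scope islands (the Complex NP Constraint): a quantifier inside one cannot scope into the matrix.
Hence only narrow scope for *each article* (under *several doctors*) survives.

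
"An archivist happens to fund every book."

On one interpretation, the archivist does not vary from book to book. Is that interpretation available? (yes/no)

Yes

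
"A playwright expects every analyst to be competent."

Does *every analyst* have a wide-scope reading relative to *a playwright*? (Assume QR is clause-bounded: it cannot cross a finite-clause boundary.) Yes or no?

Yes

*every analyst* is an ECM subject; ECM complements are not islands, and the embedded quantifier may take matrix scope.
With no island boundary between them, the object can take inverse scope over the subject via ordinary QR within the clause.
Both orderings are possible: *a playwright* > *every analyst* and *every analyst* > *a playwright*.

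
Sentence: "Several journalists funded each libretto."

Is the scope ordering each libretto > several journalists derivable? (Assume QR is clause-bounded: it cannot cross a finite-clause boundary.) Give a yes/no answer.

Both DPs are arguments of the same predicate; there is no clause or island boundary between them.
With no island boundary between them, the object can take inverse scope over the subject via ordinary QR within the clause.

Yes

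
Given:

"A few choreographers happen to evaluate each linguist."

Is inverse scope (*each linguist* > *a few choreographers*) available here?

Yes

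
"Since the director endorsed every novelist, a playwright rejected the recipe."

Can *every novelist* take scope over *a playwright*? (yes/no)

*every novelist* sits inside the adjunct clause *since the director endorsed every novelist*.
Scope out of an adjunct clause is unavailable: QR respects the adjunct-island constraint.
So *every novelist* cannot raise to a position above *a playwright*.

No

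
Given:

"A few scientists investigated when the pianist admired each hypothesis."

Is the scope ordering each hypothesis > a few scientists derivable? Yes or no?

No

The target quantifier *each hypothesis* is part of the embedded question *when the pianist admired each hypothesis*.
Embedded wh-clauses are opaque for QR, so the quantifier stays inside the question.
The inverse ordering *each hypothesis* > *a few scientists* is therefore underivable.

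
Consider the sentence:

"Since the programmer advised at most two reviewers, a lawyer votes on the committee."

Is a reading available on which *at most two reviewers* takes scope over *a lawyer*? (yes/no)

Structurally, *at most two reviewers* is inside the adjunct clause *since the programmer advised at most two reviewers*.
Scope out of an adjunct clause is unavailable: QR respects the adjunct-island constraint.
So *at most two reviewers* cannot raise to a position above *a lawyer*.

No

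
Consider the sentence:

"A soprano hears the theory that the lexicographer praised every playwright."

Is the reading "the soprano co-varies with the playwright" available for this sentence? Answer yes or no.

No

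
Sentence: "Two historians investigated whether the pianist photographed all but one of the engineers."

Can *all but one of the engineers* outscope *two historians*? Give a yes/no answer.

No

*all but one of the engineers* sits inside the embedded question *whether the pianist photographed all but one of the engineers*.
The wh-island constraint blocks QR out of an embedded interrogative.
*all but one of the engineers* is confined to the island and cannot take scope over *two historians*.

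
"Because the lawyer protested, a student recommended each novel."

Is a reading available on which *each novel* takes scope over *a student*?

Although there is an adjunct clause, *each novel* is in the main clause, not inside the adjunct.
Nothing blocks QR of the lower DP to a position above the higher one, so inverse scope is available.

Yes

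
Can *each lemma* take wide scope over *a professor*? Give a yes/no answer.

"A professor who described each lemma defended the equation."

*each lemma* sits inside the relative clause *who described each lemma*.
A relative clause is a scope island — quantifier raising cannot cross its boundary.
Hence only narrow scope for *each lemma* (under *a professor*) survives.

No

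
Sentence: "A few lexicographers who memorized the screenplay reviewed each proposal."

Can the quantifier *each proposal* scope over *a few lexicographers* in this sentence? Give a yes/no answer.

*each proposal* sits in the matrix clause, not in the relative clause on *a few lexicographers*.
Ordinary QR to a clause-peripheral position gives the wide-scope LF for the lower DP.

Yes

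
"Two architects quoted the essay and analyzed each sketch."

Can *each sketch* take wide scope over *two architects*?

No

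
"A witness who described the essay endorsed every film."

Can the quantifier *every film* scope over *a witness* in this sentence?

Yes

The relative clause *who described the essay* modifies *a witness*, but *every film* is not inside that relative clause — it is an argument of the matrix verb.
Nothing blocks QR of the lower DP to a position above the higher one, so inverse scope is available.
So *every film* > *a witness* is among the available readings.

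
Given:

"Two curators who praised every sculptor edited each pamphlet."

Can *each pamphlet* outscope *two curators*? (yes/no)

Although the sentence contains a relative clause (*who praised every sculptor*), *each pamphlet* is outside it, in the matrix VP.
Since no island is crossed, the inverse ordering is licensed alongside surface scope.
The sentence is scopally ambiguous between *two curators* > *each pamphlet* and *each pamphlet* > *two curators*.

Yes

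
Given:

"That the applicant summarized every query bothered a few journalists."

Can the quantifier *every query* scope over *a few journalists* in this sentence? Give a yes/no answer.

No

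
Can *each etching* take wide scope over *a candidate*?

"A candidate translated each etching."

Yes

*a candidate* and *each etching* are co-arguments of the matrix verb, with nothing but a clause-internal boundary between them.
Clause-internal QR can adjoin the lower DP above the subject, yielding the inverse reading.
So *each etching* > *a candidate* is among the available readings.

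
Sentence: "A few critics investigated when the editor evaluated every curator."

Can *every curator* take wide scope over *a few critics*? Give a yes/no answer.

*every curator* is embedded in the embedded question *when the editor evaluated every curator*.
Embedded wh-clauses are opaque for QR, so the quantifier stays inside the question.
So *every curator* cannot raise to a position above *a few critics*.

No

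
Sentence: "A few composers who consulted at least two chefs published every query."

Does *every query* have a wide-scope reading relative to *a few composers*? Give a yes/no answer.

The RC *who consulted at least two chefs* is an island, but *every query* is not inside it — it is the matrix object, a clausemate of *a few composers*.
Since no island is crossed, the inverse ordering is licensed alongside surface scope.
So *every query* > *a few composers* is among the available readings.

Yes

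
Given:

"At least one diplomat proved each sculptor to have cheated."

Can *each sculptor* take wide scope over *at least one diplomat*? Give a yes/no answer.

*each sculptor* is an ECM subject; ECM complements are not islands, and the embedded quantifier may take matrix scope.
Clause-internal QR can adjoin the lower DP above the subject, yielding the inverse reading.

Yes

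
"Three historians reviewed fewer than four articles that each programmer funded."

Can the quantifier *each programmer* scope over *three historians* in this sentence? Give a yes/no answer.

No

Structurally, *each programmer* is inside the relative clause *that each programmer funded* modifying *fewer than four articles*.
Relative clauses block scope extraction: QR cannot target a position outside the modified NP.
The inverse ordering *each programmer* > *three historians* is therefore underivable.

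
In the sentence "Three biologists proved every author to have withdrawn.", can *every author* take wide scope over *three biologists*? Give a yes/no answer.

*every author* is an ECM subject; ECM complements are not islands, and the embedded quantifier may take matrix scope.
No island intervenes, so both surface and inverse scope are derivable.

Yes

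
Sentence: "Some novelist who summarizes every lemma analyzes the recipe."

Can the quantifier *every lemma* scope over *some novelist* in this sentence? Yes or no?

Structurally, *every lemma* is inside the relative clause *who summarizes every lemma*.
The relative clause forms an island for QR, so the quantifier is confined to the head noun's restrictor.
So *every lemma* cannot raise high enough to outscope *some novelist*; only the surface ordering *some novelist* > *every lemma* is available.
(Only the surface reading survives: one fixed novelist with respect to all the relevant lemmas.)

No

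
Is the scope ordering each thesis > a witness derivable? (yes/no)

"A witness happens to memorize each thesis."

Yes

The matrix predicate is a raising verb, whose infinitival complement is not a scope island — *each thesis* can QR into the matrix clause.
Clause-internal QR can adjoin the lower DP above the subject, yielding the inverse reading.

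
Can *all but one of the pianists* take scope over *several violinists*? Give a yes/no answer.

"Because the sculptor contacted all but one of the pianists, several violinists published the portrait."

*all but one of the pianists* is embedded in the adjunct clause *because the sculptor contacted all but one of the pianists*.
Since the clause is an adjunct (not a complement), the Adjunct Condition blocks QR across its edge.
*all but one of the pianists* > *several violinists* would require crossing that boundary, which is illicit.

No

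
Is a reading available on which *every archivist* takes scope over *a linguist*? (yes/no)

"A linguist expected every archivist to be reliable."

This is an ECM construction: *every archivist* is the infinitival subject, Case-marked by the matrix verb, and the infinitive is transparent for QR.
With no island boundary between them, the object can take inverse scope over the subject via ordinary QR within the clause.
Both orderings are possible: *a linguist* > *every archivist* and *every archivist* > *a linguist*.

Yes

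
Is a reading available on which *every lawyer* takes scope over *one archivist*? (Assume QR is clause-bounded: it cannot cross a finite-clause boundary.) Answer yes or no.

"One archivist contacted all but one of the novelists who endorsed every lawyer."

No

*every lawyer* is embedded in the relative clause *who endorsed every lawyer* modifying *all but one of the novelists*.
Relative clauses are scope islands: a quantifier cannot QR out of a relative clause to take scope in the matrix clause.
*every lawyer* is confined to the island and cannot take scope over *one archivist*.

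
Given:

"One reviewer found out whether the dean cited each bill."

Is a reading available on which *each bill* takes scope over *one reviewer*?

*each bill* is embedded in the embedded question *whether the dean cited each bill*.
Embedded wh-clauses are opaque for QR, so the quantifier stays inside the question.
So *each bill* cannot raise high enough to outscope *one reviewer*; only the surface ordering *one reviewer* > *each bill* is available.

No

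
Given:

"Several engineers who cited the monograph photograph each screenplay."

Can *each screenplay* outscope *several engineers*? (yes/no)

Although the sentence contains a relative clause (*who cited the monograph*), *each screenplay* is outside it, in the matrix VP.
Clause-internal QR can adjoin the lower DP above the subject, yielding the inverse reading.

Yes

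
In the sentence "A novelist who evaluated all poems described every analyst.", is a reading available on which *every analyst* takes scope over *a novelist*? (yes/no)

Yes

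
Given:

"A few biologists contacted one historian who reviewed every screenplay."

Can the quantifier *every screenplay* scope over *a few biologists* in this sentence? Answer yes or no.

No

*every screenplay* sits inside the relative clause *who reviewed every screenplay* modifying *one historian*.
QR out of a relative clause is ruled out by the relative-clause island constraint.
Hence only narrow scope for *every screenplay* (under *a few biologists*) survives.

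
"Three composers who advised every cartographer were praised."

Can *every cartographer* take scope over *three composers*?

The target quantifier *every cartographer* is part of the relative clause *who advised every cartographer*.
Relative clauses are scope islands: a quantifier cannot QR out of a relative clause to take scope in the matrix clause.
So *every cartographer* cannot raise high enough to outscope *three composers*; only the surface ordering *three composers* > *every cartographer* is available.

No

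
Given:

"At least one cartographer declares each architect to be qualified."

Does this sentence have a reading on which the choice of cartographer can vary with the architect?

This is the *each architect* > *at least one cartographer* reading.
The ECM infinitive is scope-transparent — *each architect* is free to raise above *at least one cartographer*.
No island intervenes, so both surface and inverse scope are derivable.

Yes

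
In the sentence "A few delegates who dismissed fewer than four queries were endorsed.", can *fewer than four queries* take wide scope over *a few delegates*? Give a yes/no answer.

*fewer than four queries* is embedded in the relative clause *who dismissed fewer than four queries*.
Quantifiers inside a relative clause are trapped there; the RC boundary blocks QR.
*fewer than four queries* is confined to the island and cannot take scope over *a few delegates*.

No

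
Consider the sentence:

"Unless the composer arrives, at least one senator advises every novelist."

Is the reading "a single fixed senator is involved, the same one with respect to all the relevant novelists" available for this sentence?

The paraphrase describes the scope ordering *at least one senator* > *every novelist*.
Surface scope (*at least one senator* > *every novelist*) is always derivable; islands only block QR, not in-situ interpretation.

Yes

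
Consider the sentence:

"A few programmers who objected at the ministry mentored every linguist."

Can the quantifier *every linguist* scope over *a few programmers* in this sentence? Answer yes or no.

Yes

*every linguist* is a matrix argument; only *a few programmers* is modified by the relative clause *who objected at the ministry*, so the RC island is irrelevant to the target quantifier.
With no island boundary between them, the object can take inverse scope over the subject via ordinary QR within the clause.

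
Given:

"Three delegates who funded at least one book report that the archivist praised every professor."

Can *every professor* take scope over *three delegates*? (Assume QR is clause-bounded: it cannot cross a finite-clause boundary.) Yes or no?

*every professor* is embedded in the finite complement clause *that the archivist praised every professor*.
Finite CP is the ceiling for QR here, by assumption.
So the wide-scope reading for *every professor* is blocked.

No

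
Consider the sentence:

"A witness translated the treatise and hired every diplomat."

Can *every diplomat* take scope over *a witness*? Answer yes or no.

The target quantifier *every diplomat* is part of one conjunct of the coordinate structure (*hired every diplomat*).
The Coordinate Structure Constraint blocks movement (including QR) out of a single conjunct.
So *every diplomat* cannot raise high enough to outscope *a witness*; only the surface ordering *a witness* > *every diplomat* is available.

No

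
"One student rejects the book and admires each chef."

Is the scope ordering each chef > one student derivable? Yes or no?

*each chef* sits inside one conjunct of the coordinate structure (*admires each chef*).
Asymmetric QR out of one conjunct violates the Coordinate Structure Constraint.
The inverse ordering *each chef* > *one student* is therefore underivable.
(Only the surface reading survives: one fixed student with respect to all the relevant chefs.)

No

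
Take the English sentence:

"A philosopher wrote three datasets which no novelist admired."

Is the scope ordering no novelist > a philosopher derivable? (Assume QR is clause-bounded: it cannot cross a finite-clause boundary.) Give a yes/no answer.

No

*no novelist* sits inside the relative clause *which no novelist admired* modifying *three datasets*.
Relative clauses are scope islands: a quantifier cannot QR out of a relative clause to take scope in the matrix clause.
*no novelist* is confined to the island and cannot take scope over *a philosopher*.
(Only the surface reading survives: one fixed philosopher with respect to all the relevant novelists.)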